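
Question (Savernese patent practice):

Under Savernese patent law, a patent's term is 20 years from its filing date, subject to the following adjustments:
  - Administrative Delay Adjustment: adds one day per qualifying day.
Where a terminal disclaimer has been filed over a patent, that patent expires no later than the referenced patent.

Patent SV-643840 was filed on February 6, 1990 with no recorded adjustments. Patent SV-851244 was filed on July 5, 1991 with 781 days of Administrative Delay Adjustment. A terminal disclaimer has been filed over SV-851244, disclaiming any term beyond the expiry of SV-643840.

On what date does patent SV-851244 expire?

Natural term of SV-851244:
  Base: filing + 20 years → 5 July 2011.
  Administrative Delay Adjustment: +781 days → 24 August 2013.
Expiry of referenced patent SV-643840:
  Base: filing + 20 years → 6 February 2010.
Terminal disclaimer: SV-851244 expires on the earlier of 24 August 2013 and 6 February 2010.

2010-02-06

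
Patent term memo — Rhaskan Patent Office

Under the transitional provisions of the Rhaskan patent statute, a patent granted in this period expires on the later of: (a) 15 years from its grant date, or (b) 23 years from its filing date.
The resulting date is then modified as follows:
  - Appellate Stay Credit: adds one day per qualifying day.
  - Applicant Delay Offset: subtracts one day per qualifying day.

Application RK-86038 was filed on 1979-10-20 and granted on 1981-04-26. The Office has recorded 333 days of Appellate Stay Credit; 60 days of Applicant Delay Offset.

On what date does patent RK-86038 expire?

(a) grant + 15 years → 26 April 1996.
(b) filing + 23 years → 20 October 2002.
Later of the two: 20 October 2002.
Appellate Stay Credit: +333 days → 18 September 2003.
Applicant Delay Offset: −60 days → 20 July 2003.

2003-07-20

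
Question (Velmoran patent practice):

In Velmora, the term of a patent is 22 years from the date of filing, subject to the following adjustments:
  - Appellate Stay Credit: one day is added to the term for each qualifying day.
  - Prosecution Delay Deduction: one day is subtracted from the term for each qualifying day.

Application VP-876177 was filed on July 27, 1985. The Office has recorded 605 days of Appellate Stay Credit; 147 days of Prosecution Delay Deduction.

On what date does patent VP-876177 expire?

October 27, 2008

Base term: filing date + 22 years → 27 July 2007.
Appellate Stay Credit: +605 days → 23 March 2009.
Prosecution Delay Deduction: −147 days → 27 October 2008.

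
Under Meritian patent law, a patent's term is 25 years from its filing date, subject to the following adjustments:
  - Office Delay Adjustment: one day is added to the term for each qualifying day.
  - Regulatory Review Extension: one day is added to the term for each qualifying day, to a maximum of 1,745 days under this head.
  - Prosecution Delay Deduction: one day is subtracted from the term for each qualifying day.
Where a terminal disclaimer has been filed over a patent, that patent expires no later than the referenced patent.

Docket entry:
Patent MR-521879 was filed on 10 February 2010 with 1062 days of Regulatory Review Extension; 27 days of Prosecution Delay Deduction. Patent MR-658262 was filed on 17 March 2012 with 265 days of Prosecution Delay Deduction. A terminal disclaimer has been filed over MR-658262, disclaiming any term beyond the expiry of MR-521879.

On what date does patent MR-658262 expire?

Natural term of MR-658262:
  Base: filing + 25 years → 17 March 2037.
  Prosecution Delay Deduction: −265 days → 25 June 2036.
Expiry of referenced patent MR-521879:
  Base: filing + 25 years → 10 February 2035.
  Regulatory Review Extension: 1062 days (within the 1745-day cap) → +1062 days → 7 January 2038.
  Prosecution Delay Deduction: −27 days → 11 December 2037.
Terminal disclaimer: MR-658262 expires on the earlier of 25 June 2036 and 11 December 2037.

2036-06-25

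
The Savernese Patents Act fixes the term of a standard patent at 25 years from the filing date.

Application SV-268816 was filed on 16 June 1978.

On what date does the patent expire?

Filing date + 25 years → 16 June 2003.

2003-06-16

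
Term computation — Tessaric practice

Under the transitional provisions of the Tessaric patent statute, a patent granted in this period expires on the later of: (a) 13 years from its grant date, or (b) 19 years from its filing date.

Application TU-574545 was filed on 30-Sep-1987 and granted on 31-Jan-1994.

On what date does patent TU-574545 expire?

(a) grant + 13 years → 31 January 2007.
(b) filing + 19 years → 30 September 2006.
Later of the two: 31 January 2007.

2007-01-31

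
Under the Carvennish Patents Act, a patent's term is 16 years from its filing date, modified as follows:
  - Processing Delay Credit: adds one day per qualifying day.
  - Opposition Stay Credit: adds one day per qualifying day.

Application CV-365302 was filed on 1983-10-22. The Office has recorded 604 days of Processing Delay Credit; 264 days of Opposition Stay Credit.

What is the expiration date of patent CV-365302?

March 8, 2002

Base term: filing date + 16 years → 22 October 1999.
Processing Delay Credit: +604 days → 17 June 2001.
Opposition Stay Credit: +264 days → 8 March 2002.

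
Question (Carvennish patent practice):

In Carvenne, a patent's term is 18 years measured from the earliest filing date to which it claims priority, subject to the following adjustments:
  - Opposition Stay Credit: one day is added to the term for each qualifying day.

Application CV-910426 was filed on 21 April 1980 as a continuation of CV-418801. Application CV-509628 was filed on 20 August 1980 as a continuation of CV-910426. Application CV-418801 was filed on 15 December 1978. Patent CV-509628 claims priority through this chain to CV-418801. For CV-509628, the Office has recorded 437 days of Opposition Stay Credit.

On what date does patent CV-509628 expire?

1998-02-25

Earliest priority filing: 15 December 1978.
Base term: 15 December 1978 + 18 years → 15 December 1996.
Opposition Stay Credit: +437 days → 25 February 1998.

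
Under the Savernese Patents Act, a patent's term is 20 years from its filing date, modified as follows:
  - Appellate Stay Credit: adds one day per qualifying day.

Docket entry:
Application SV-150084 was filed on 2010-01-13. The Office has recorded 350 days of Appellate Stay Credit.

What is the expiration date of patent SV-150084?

December 29, 2030

Base term: filing date + 20 years → 13 January 2030.
Appellate Stay Credit: +350 days → 29 December 2030.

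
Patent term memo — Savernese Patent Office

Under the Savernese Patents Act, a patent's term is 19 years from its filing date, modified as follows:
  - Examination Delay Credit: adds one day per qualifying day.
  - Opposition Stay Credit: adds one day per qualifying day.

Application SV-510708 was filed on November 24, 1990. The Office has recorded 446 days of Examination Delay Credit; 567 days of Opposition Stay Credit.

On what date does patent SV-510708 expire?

Base term: filing date + 19 years → 24 November 2009.
Examination Delay Credit: +446 days → 13 February 2011.
Opposition Stay Credit: +567 days → 2 September 2012.

2012-09-02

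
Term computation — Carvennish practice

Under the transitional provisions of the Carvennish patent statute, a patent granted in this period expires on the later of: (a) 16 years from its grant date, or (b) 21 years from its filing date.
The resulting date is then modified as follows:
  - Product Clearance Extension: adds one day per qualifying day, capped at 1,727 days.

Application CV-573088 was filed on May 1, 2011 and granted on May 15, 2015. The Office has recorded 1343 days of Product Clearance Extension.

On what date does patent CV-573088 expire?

(a) grant + 16 years → 15 May 2031.
(b) filing + 21 years → 1 May 2032.
Later of the two: 1 May 2032.
Product Clearance Extension: 1343 days (within the 1727-day cap) → +1343 days → 4 January 2036.

2036-01-04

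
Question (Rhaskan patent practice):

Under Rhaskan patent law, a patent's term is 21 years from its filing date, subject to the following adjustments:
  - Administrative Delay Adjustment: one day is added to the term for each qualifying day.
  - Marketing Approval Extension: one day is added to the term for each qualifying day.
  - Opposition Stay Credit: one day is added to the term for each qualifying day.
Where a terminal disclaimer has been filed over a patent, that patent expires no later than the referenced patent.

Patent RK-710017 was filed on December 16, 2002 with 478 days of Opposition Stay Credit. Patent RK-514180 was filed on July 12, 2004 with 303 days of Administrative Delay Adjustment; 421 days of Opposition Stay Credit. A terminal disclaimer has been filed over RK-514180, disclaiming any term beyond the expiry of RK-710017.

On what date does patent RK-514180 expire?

Natural term of RK-514180:
  Base: filing + 21 years → 12 July 2025.
  Administrative Delay Adjustment: +303 days → 11 May 2026.
  Opposition Stay Credit: +421 days → 6 July 2027.
Expiry of referenced patent RK-710017:
  Base: filing + 21 years → 16 December 2023.
  Opposition Stay Credit: +478 days → 7 April 2025.
Terminal disclaimer: RK-514180 expires on the earlier of 6 July 2027 and 7 April 2025.

2025-04-07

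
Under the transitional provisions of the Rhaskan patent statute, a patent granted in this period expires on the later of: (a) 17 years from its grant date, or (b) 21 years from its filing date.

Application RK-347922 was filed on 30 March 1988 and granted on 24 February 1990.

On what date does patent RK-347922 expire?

(a) grant + 17 years → 24 February 2007.
(b) filing + 21 years → 30 March 2009.
Later of the two: 30 March 2009.

March 30, 2009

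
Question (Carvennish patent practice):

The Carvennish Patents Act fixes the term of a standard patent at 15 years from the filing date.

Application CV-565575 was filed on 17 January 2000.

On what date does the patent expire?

Filing date + 15 years → 17 January 2015.

2015-01-17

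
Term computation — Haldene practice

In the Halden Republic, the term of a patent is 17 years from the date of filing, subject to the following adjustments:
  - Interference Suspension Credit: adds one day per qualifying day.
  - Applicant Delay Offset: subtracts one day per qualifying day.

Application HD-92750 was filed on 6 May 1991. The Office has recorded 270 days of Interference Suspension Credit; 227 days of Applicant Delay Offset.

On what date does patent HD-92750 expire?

Base term: filing date + 17 years → 6 May 2008.
Interference Suspension Credit: +270 days → 31 January 2009.
Applicant Delay Offset: −227 days → 18 June 2008.

2008-06-18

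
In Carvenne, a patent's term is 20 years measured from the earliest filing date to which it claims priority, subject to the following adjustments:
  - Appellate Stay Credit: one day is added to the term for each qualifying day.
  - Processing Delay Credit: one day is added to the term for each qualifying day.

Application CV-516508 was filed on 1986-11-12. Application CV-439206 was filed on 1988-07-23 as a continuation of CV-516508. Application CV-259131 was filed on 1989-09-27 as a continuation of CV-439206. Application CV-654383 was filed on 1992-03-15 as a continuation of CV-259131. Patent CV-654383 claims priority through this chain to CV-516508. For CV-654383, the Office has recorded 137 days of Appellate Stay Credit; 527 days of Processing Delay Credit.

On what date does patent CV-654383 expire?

September 6, 2008

Earliest priority filing: 12 November 1986.
Base term: 12 November 1986 + 20 years → 12 November 2006.
Appellate Stay Credit: +137 days → 29 March 2007.
Processing Delay Credit: +527 days → 6 September 2008.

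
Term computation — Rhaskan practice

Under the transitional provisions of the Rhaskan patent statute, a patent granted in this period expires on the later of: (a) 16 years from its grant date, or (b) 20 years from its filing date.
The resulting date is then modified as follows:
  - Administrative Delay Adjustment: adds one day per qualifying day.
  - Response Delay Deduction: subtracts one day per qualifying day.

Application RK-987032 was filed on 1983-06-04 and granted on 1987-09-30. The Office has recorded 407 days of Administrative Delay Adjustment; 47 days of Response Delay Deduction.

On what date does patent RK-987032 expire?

(a) grant + 16 years → 30 September 2003.
(b) filing + 20 years → 4 June 2003.
Later of the two: 30 September 2003.
Administrative Delay Adjustment: +407 days → 10 November 2004.
Response Delay Deduction: −47 days → 24 September 2004.

2004-09-24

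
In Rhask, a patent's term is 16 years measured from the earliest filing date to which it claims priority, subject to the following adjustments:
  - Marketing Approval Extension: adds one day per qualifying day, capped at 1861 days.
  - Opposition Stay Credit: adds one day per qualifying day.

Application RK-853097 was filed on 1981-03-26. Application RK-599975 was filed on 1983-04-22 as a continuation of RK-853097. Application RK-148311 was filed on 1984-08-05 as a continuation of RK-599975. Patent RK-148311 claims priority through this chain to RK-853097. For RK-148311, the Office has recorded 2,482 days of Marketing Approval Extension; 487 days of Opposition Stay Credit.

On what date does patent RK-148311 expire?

Earliest priority filing: 26 March 1981.
Base term: 26 March 1981 + 16 years → 26 March 1997.
Marketing Approval Extension: 2482 days claimed exceeds the 1861-day cap, so +1861 days → 30 April 2002.
Opposition Stay Credit: +487 days → 30 August 2003.

August 30, 2003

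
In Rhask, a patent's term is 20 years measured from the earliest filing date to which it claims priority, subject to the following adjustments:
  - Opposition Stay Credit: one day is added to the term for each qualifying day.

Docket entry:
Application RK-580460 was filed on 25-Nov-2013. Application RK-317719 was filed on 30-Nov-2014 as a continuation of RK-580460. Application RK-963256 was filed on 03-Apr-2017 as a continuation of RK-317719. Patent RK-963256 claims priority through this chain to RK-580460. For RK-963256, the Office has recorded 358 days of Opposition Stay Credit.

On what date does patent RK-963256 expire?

November 18, 2034

Earliest priority filing: 25 November 2013.
Base term: 25 November 2013 + 20 years → 25 November 2033.
Opposition Stay Credit: +358 days → 18 November 2034.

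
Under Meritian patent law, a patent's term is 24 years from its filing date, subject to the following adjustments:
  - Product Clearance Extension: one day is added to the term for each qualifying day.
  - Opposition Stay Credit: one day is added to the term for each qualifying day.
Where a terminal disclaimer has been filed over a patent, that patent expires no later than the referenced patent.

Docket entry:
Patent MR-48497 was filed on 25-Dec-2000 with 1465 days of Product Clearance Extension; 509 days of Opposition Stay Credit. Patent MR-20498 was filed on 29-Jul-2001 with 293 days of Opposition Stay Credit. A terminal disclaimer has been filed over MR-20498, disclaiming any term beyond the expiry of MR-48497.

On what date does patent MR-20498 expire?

May 18, 2026

Natural term of MR-20498:
  Base: filing + 24 years → 29 July 2025.
  Opposition Stay Credit: +293 days → 18 May 2026.
Expiry of referenced patent MR-48497:
  Base: filing + 24 years → 25 December 2024.
  Product Clearance Extension: +1465 days → 29 December 2028.
  Opposition Stay Credit: +509 days → 22 May 2030.
Terminal disclaimer: MR-20498 expires on the earlier of 18 May 2026 and 22 May 2030.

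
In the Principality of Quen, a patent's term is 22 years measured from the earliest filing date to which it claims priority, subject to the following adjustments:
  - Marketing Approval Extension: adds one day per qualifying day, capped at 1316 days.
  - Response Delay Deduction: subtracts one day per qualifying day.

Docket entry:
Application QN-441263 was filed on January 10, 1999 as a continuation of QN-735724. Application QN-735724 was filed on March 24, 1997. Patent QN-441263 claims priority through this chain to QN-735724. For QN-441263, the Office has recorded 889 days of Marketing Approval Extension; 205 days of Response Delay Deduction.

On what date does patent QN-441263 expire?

Earliest priority filing: 24 March 1997.
Base term: 24 March 1997 + 22 years → 24 March 2019.
Marketing Approval Extension: 889 days (within the 1316-day cap) → +889 days → 29 August 2021.
Response Delay Deduction: −205 days → 5 February 2021.

2021-02-05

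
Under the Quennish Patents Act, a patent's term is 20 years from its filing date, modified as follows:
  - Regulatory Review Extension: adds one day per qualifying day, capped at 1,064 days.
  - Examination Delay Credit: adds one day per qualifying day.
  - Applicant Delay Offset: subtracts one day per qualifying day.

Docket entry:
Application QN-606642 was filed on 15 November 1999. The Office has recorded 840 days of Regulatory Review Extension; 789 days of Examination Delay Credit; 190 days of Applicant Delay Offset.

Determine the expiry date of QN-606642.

Base term: filing date + 20 years → 15 November 2019.
Regulatory Review Extension: 840 days (within the 1064-day cap) → +840 days → 4 March 2022.
Examination Delay Credit: +789 days → 1 May 2024.
Applicant Delay Offset: −190 days → 24 October 2023.

October 24, 2023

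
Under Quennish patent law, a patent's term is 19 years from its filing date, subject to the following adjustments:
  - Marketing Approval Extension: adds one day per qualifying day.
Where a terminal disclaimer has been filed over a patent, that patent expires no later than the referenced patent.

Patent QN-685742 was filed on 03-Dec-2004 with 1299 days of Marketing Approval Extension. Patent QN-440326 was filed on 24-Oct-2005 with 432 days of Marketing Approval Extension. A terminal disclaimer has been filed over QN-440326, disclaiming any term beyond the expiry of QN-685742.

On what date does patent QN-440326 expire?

December 30, 2025

Natural term of QN-440326:
  Base: filing + 19 years → 24 October 2024.
  Marketing Approval Extension: +432 days → 30 December 2025.
Expiry of referenced patent QN-685742:
  Base: filing + 19 years → 3 December 2023.
  Marketing Approval Extension: +1299 days → 24 June 2027.
Terminal disclaimer: QN-440326 expires on the earlier of 30 December 2025 and 24 June 2027.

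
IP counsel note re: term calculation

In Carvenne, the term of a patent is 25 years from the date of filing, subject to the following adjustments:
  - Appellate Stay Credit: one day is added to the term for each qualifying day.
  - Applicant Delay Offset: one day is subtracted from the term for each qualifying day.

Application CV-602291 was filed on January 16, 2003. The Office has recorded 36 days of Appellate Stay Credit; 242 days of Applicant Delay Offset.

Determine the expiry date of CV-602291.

June 24, 2027

Base term: filing date + 25 years → 16 January 2028.
Appellate Stay Credit: +36 days → 21 February 2028.
Applicant Delay Offset: −242 days → 24 June 2027.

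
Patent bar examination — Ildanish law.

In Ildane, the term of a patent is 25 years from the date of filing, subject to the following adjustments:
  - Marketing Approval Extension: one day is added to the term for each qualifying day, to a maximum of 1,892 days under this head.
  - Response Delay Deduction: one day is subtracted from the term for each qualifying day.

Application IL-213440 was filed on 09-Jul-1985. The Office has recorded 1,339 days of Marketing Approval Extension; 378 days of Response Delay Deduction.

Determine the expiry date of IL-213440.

Base term: filing date + 25 years → 9 July 2010.
Marketing Approval Extension: 1339 days (within the 1892-day cap) → +1339 days → 9 March 2014.
Response Delay Deduction: −378 days → 24 February 2013.

February 24, 2013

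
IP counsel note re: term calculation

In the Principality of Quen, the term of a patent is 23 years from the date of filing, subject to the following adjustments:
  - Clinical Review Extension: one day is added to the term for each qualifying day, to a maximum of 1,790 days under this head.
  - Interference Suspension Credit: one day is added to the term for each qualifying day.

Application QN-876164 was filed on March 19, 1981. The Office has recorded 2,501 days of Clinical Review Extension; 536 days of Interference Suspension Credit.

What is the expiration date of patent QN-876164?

Base term: filing date + 23 years → 19 March 2004.
Clinical Review Extension: 2501 days claimed exceeds the 1790-day cap, so +1790 days → 11 February 2009.
Interference Suspension Credit: +536 days → 1 August 2010.

August 1, 2010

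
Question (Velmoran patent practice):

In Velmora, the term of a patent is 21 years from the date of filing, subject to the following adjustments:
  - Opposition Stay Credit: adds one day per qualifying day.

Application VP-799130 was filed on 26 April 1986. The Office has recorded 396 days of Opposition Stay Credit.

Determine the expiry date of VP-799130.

Base term: filing date + 21 years → 26 April 2007.
Opposition Stay Credit: +396 days → 26 May 2008.

May 26, 2008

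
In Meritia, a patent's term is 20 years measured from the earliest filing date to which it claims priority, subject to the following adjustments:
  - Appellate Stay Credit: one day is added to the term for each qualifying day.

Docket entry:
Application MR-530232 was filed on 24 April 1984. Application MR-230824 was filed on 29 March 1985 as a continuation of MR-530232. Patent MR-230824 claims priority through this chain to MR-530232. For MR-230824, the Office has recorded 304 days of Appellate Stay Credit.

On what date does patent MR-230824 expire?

2005-02-22

Earliest priority filing: 24 April 1984.
Base term: 24 April 1984 + 20 years → 24 April 2004.
Appellate Stay Credit: +304 days → 22 February 2005.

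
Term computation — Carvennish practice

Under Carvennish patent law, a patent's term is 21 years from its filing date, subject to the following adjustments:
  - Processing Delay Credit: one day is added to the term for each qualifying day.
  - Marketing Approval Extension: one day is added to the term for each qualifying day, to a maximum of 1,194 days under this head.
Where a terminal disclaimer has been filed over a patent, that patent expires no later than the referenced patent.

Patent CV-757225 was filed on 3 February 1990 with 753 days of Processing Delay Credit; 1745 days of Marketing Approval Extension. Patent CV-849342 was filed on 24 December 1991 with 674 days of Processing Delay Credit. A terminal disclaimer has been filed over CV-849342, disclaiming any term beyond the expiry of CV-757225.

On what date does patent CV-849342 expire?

2014-10-29

Natural term of CV-849342:
  Base: filing + 21 years → 24 December 2012.
  Processing Delay Credit: +674 days → 29 October 2014.
Expiry of referenced patent CV-757225:
  Base: filing + 21 years → 3 February 2011.
  Processing Delay Credit: +753 days → 25 February 2013.
  Marketing Approval Extension: 1745 days claimed exceeds the 1194-day cap, so +1194 days → 3 June 2016.
Terminal disclaimer: CV-849342 expires on the earlier of 29 October 2014 and 3 June 2016.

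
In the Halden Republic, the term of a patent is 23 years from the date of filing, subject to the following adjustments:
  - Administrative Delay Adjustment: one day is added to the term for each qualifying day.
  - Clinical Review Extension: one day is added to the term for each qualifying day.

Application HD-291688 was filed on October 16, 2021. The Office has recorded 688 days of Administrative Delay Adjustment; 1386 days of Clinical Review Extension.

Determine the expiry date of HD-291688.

June 21, 2050

Base term: filing date + 23 years → 16 October 2044.
Administrative Delay Adjustment: +688 days → 4 September 2046.
Clinical Review Extension: +1386 days → 21 June 2050.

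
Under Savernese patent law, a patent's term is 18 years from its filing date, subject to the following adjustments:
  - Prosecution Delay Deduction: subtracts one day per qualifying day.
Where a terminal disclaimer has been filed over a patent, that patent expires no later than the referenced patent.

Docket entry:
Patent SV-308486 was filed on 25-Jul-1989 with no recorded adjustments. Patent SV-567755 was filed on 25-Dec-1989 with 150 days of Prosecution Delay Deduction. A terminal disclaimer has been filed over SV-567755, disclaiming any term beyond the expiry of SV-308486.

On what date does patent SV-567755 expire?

Natural term of SV-567755:
  Base: filing + 18 years → 25 December 2007.
  Prosecution Delay Deduction: −150 days → 28 July 2007.
Expiry of referenced patent SV-308486:
  Base: filing + 18 years → 25 July 2007.
Terminal disclaimer: SV-567755 expires on the earlier of 28 July 2007 and 25 July 2007.

July 25, 2007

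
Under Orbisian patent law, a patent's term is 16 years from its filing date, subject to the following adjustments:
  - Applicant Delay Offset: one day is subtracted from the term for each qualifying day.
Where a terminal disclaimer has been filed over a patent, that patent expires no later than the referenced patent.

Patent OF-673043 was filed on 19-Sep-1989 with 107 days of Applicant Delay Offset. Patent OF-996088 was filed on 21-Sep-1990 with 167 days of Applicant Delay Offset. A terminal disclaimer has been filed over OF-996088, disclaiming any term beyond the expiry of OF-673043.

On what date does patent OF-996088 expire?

Natural term of OF-996088:
  Base: filing + 16 years → 21 September 2006.
  Applicant Delay Offset: −167 days → 7 April 2006.
Expiry of referenced patent OF-673043:
  Base: filing + 16 years → 19 September 2005.
  Applicant Delay Offset: −107 days → 4 June 2005.
Terminal disclaimer: OF-996088 expires on the earlier of 7 April 2006 and 4 June 2005.

2005-06-04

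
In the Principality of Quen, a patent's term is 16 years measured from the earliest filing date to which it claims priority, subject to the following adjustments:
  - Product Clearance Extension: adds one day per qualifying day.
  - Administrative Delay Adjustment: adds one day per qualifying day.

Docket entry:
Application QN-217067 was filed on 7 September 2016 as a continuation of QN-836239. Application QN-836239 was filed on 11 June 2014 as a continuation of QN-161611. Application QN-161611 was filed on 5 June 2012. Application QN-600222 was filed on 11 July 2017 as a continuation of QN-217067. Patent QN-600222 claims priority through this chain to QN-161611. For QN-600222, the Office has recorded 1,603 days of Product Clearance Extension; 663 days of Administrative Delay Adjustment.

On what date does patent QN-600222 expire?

Earliest priority filing: 5 June 2012.
Base term: 5 June 2012 + 16 years → 5 June 2028.
Product Clearance Extension: +1603 days → 25 October 2032.
Administrative Delay Adjustment: +663 days → 19 August 2034.

August 19, 2034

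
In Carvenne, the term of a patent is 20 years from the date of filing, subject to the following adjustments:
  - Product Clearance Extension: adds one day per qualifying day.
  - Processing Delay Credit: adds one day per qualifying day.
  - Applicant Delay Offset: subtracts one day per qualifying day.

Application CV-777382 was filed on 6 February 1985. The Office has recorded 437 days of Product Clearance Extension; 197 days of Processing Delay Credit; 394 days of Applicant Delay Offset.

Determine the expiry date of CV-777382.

2005-10-04

Base term: filing date + 20 years → 6 February 2005.
Product Clearance Extension: +437 days → 19 April 2006.
Processing Delay Credit: +197 days → 2 November 2006.
Applicant Delay Offset: −394 days → 4 October 2005.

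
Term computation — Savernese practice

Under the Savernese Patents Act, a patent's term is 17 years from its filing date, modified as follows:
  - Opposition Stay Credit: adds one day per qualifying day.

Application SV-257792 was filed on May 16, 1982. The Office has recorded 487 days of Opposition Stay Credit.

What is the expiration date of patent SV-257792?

Base term: filing date + 17 years → 16 May 1999.
Opposition Stay Credit: +487 days → 14 September 2000.

2000-09-14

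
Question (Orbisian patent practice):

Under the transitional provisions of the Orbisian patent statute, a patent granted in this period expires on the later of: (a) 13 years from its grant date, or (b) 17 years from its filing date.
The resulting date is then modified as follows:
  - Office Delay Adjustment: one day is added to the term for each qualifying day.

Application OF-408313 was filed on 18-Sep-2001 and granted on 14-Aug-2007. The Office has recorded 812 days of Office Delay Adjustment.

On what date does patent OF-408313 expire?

November 4, 2022

(a) grant + 13 years → 14 August 2020.
(b) filing + 17 years → 18 September 2018.
Later of the two: 14 August 2020.
Office Delay Adjustment: +812 days → 4 November 2022.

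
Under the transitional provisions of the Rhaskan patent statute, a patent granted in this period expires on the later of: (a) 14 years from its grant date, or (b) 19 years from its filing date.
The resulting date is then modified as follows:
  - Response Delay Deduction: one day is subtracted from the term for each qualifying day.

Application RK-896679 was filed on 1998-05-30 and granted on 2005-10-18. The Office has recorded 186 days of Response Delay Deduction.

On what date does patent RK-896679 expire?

(a) grant + 14 years → 18 October 2019.
(b) filing + 19 years → 30 May 2017.
Later of the two: 18 October 2019.
Response Delay Deduction: −186 days → 15 April 2019.

April 15, 2019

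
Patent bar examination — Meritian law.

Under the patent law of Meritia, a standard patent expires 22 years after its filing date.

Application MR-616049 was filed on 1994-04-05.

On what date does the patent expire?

Filing date + 22 years → 5 April 2016.

2016-04-05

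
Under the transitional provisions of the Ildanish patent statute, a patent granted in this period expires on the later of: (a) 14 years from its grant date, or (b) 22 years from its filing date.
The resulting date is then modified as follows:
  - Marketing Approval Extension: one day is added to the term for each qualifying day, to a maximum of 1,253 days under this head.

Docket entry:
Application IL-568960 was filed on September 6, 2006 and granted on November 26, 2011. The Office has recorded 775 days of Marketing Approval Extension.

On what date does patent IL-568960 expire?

(a) grant + 14 years → 26 November 2025.
(b) filing + 22 years → 6 September 2028.
Later of the two: 6 September 2028.
Marketing Approval Extension: 775 days (within the 1253-day cap) → +775 days → 21 October 2030.

October 21, 2030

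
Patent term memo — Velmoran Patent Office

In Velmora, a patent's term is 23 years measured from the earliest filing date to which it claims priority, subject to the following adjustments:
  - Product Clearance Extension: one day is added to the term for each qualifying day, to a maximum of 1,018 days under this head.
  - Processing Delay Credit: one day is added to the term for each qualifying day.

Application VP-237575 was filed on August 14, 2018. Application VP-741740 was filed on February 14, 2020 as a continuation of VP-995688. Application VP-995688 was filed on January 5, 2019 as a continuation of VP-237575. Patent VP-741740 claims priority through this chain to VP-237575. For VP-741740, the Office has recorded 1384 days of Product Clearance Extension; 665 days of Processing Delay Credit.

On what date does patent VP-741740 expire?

Earliest priority filing: 14 August 2018.
Base term: 14 August 2018 + 23 years → 14 August 2041.
Product Clearance Extension: 1384 days claimed exceeds the 1018-day cap, so +1018 days → 28 May 2044.
Processing Delay Credit: +665 days → 24 March 2046.

2046-03-24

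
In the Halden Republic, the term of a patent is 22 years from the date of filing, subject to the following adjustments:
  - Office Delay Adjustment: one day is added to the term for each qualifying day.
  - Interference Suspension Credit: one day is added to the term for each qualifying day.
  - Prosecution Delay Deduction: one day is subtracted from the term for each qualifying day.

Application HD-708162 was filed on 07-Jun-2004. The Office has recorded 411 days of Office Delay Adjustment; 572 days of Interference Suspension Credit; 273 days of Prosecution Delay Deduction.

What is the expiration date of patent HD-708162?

Base term: filing date + 22 years → 7 June 2026.
Office Delay Adjustment: +411 days → 23 July 2027.
Interference Suspension Credit: +572 days → 14 February 2029.
Prosecution Delay Deduction: −273 days → 17 May 2028.

May 17, 2028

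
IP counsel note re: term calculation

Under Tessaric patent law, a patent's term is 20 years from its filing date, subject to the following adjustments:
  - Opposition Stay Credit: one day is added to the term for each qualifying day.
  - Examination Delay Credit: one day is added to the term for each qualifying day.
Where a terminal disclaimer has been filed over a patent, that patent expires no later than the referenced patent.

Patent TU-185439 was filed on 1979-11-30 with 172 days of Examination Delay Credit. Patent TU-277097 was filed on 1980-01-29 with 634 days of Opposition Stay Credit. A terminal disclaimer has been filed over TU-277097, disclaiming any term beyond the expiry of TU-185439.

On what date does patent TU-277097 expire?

Natural term of TU-277097:
  Base: filing + 20 years → 29 January 2000.
  Opposition Stay Credit: +634 days → 24 October 2001.
Expiry of referenced patent TU-185439:
  Base: filing + 20 years → 30 November 1999.
  Examination Delay Credit: +172 days → 20 May 2000.
Terminal disclaimer: TU-277097 expires on the earlier of 24 October 2001 and 20 May 2000.

2000-05-20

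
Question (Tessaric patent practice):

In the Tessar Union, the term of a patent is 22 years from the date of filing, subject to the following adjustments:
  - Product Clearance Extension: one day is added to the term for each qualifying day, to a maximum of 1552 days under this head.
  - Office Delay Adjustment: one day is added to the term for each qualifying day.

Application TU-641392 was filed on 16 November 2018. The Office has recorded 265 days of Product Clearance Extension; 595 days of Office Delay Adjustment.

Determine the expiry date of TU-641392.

Base term: filing date + 22 years → 16 November 2040.
Product Clearance Extension: 265 days (within the 1552-day cap) → +265 days → 8 August 2041.
Office Delay Adjustment: +595 days → 26 March 2043.

March 26, 2043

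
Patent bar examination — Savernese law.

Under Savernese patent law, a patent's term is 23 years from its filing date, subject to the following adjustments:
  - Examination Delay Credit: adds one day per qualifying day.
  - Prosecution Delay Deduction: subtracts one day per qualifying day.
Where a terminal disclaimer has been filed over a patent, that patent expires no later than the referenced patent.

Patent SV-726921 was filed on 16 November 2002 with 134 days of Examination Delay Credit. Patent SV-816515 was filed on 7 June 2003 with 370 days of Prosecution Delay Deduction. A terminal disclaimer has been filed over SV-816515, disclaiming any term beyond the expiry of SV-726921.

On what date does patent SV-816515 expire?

Natural term of SV-816515:
  Base: filing + 23 years → 7 June 2026.
  Prosecution Delay Deduction: −370 days → 2 June 2025.
Expiry of referenced patent SV-726921:
  Base: filing + 23 years → 16 November 2025.
  Examination Delay Credit: +134 days → 30 March 2026.
Terminal disclaimer: SV-816515 expires on the earlier of 2 June 2025 and 30 March 2026.

2025-06-02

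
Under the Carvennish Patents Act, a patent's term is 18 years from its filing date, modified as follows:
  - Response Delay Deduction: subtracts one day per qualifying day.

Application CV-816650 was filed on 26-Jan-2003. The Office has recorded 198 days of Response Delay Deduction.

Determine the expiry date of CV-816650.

July 12, 2020

Base term: filing date + 18 years → 26 January 2021.
Response Delay Deduction: −198 days → 12 July 2020.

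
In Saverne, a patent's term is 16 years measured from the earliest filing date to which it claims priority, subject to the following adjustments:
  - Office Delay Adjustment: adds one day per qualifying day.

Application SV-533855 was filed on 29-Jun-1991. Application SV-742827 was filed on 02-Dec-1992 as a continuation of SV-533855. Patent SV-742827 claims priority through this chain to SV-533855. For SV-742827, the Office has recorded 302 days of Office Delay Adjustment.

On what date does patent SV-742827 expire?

Earliest priority filing: 29 June 1991.
Base term: 29 June 1991 + 16 years → 29 June 2007.
Office Delay Adjustment: +302 days → 26 April 2008.

2008-04-26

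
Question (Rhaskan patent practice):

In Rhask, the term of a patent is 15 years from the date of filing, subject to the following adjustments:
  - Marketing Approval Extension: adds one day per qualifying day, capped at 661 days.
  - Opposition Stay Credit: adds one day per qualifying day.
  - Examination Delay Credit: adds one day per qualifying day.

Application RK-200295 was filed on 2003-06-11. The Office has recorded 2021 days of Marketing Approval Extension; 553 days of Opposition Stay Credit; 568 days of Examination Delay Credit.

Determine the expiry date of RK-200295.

April 28, 2023

Base term: filing date + 15 years → 11 June 2018.
Marketing Approval Extension: 2021 days claimed exceeds the 661-day cap, so +661 days → 2 April 2020.
Opposition Stay Credit: +553 days → 7 October 2021.
Examination Delay Credit: +568 days → 28 April 2023.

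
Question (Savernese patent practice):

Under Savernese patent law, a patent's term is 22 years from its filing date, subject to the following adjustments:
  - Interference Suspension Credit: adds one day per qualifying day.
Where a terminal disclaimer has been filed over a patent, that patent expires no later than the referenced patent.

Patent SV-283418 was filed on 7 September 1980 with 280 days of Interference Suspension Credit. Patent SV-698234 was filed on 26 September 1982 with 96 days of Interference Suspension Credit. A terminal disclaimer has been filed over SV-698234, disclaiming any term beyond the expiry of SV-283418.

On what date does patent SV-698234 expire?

2003-06-14

Natural term of SV-698234:
  Base: filing + 22 years → 26 September 2004.
  Interference Suspension Credit: +96 days → 31 December 2004.
Expiry of referenced patent SV-283418:
  Base: filing + 22 years → 7 September 2002.
  Interference Suspension Credit: +280 days → 14 June 2003.
Terminal disclaimer: SV-698234 expires on the earlier of 31 December 2004 and 14 June 2003.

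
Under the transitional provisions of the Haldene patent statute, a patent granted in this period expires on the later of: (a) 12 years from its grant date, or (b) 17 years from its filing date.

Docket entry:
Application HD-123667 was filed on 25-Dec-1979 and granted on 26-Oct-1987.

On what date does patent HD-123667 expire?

(a) grant + 12 years → 26 October 1999.
(b) filing + 17 years → 25 December 1996.
Later of the two: 26 October 1999.

1999-10-26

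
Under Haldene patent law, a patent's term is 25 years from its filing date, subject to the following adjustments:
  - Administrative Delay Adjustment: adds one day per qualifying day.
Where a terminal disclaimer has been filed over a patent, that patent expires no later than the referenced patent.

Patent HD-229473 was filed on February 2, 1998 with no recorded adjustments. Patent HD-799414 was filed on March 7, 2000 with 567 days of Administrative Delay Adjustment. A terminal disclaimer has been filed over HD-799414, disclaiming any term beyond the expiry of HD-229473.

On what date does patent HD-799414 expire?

Natural term of HD-799414:
  Base: filing + 25 years → 7 March 2025.
  Administrative Delay Adjustment: +567 days → 25 September 2026.
Expiry of referenced patent HD-229473:
  Base: filing + 25 years → 2 February 2023.
Terminal disclaimer: HD-799414 expires on the earlier of 25 September 2026 and 2 February 2023.

February 2, 2023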